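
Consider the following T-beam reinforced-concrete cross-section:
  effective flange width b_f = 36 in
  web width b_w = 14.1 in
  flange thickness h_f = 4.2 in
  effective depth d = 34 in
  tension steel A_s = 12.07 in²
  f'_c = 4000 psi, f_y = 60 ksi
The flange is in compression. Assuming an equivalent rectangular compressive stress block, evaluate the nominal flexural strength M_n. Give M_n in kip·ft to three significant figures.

Tension: T = A_s f_y = 12.07 × 60 = 724.2 kips.
Try a within the flange: a = T/(0.85 f'_c b_f) = 724.2/(0.85 × 4 × 36) = 5.917 in.
a = 5.917 > h_f = 4.2 in: the block extends into the web. Split into flange-overhang and web parts.
C_f = 0.85 f'_c (b_f − b_w) h_f = 0.85 × 4 × (36 − 14.1) × 4.2 = 312.7 kips.
Remaining web compression depth: a_w = (T − C_f)/(0.85 f'_c b_w) = (724.2 − 312.7)/(0.85 × 4 × 14.1) = 8.584 in.
M_n = C_f(d − h_f/2) + (T − C_f)(d − a_w/2) = 312.7 × (34 − 2.1) + 411.5 × (34 − 4.292) = 9975.1 + 12224.8 = 22199.9 kip·in.
M_n = 22199.9/12 = 1849.99 kip·ft.

M_n ≈ 1850 kip·ft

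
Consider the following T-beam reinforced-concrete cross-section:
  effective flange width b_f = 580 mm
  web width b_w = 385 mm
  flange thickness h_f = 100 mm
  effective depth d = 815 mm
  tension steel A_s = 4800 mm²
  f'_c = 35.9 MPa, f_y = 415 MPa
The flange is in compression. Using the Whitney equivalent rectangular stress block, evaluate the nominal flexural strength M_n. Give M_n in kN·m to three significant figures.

M_n ≈ 1510 kN·m

Tension: T = A_s f_y = 4800 × 415 = 1992000 N.
Try a within the flange: a = T/(0.85 f'_c b_f) = 1992000/(0.85 × 35.9 × 580) = 112.55 mm.
a = 112.55 > h_f = 100 mm: the block extends into the web. Split into flange-overhang and web parts.
C_f = 0.85 f'_c (b_f − b_w) h_f = 0.85 × 35.9 × (580 − 385) × 100 = 595043 N.
Remaining web compression depth: a_w = (T − C_f)/(0.85 f'_c b_w) = (1992000 − 595043)/(0.85 × 35.9 × 385) = 118.91 mm.
M_n = C_f(d − h_f/2) + (T − C_f)(d − a_w/2) = 595043 × (815 − 50) + 1396957 × (815 − 59.455) = 455.21 + 1055.46 = 1510.67 × 10⁶ N·mm.
M_n = 1510.67 kN·m.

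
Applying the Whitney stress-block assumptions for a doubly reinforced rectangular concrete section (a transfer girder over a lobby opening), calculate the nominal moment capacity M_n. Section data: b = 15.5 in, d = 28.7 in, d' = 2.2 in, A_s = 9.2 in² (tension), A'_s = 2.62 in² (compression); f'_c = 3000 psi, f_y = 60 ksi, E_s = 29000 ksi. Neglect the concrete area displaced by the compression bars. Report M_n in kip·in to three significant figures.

M_n ≈ 13500 kip·in

Assume both steels yield.
a = (A_s − A'_s) f_y/(0.85 f'_c b) = (9.2 − 2.62) × 60/(0.85 × 3 × 15.5) = 9.989 in.
c = a/β₁ = 9.989/0.85 = 11.752 in; ε'_s = 0.003(c − d')/c = 0.0024 ≥ ε_y = 0.0021, so the compression steel yields.
M_n = (A_s − A'_s) f_y (d − a/2) + A'_s f_y (d − d') = 394.8 × (28.7 − 4.9945) + 157.2 × (28.7 − 2.2) = 9358.9 + 4165.8 = 13524.7 kip·in.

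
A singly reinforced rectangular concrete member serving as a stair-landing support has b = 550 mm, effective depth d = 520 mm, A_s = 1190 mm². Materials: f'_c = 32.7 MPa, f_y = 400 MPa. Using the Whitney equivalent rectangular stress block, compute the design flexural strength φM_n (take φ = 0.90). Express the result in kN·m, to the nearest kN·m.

T = A_s f_y = 1190 × 400 = 476000 N = 476 kN.
From C = T: a = T/(0.85 f'_c b) = 476000/(0.85 × 32.7 × 550) = 31.14 mm.
M_n = T(d − a/2) = 476 kN × (520 − 15.57) mm = 240.11 kN·m.
φM_n = 0.90 × 240.11 = 216.10 kN·m.

φM_n ≈ 216 kN·m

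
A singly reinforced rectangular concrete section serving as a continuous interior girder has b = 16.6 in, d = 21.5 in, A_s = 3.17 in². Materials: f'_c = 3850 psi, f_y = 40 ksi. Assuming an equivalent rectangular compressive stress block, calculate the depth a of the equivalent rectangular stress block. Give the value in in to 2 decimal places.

T = A_s f_y = 3.17 × 40 = 126.8 kips.
a = T/(0.85 f'_c b) = 126.8/(0.85 × 3.85 × 16.6) = 2.33 in.

a ≈ 2.33 in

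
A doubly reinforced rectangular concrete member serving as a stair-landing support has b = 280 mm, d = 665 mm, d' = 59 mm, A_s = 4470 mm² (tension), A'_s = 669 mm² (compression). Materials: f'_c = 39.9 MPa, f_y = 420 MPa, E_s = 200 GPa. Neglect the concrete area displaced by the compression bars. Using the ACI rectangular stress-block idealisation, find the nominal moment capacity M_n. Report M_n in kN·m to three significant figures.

M_n ≈ 1100 kN·m

Assume both tension and compression steel yield.
Net tension couple steel: A_s − A'_s = 3801 mm².
a = (A_s − A'_s) f_y / (0.85 f'_c b) = 1596420/(0.85 × 39.9 × 280) = 168.11 mm.
c = a/β₁ = 168.11/0.765 = 219.75 mm; ε'_s = 0.003(c − d')/c = 0.0022 ≥ f_y/E_s = 0.0021, so compression steel does yield.
M_n = (A_s − A'_s) f_y (d − a/2) + A'_s f_y (d − d') = [1596420 × (665 − 84.055) + 280980 × (665 − 59)] × 10⁻⁶ = 927.43 + 170.27 = 1097.70 kN·m.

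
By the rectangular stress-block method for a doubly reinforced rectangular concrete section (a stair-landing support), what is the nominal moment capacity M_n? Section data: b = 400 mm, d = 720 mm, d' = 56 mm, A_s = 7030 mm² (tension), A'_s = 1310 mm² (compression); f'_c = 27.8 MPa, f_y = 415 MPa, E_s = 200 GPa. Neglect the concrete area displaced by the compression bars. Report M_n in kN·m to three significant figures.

Assume both tension and compression steel yield.
Net tension couple steel: A_s − A'_s = 5720 mm².
a = (A_s − A'_s) f_y / (0.85 f'_c b) = 2373800/(0.85 × 27.8 × 400) = 251.14 mm.
c = a/β₁ = 251.14/0.85 = 295.46 mm; ε'_s = 0.003(c − d')/c = 0.0024 ≥ f_y/E_s = 0.0021, so compression steel does yield.
M_n = (A_s − A'_s) f_y (d − a/2) + A'_s f_y (d − d') = [2373800 × (720 − 125.57) + 543650 × (720 − 56)] × 10⁻⁶ = 1411.06 + 360.98 = 1772.04 kN·m.

M_n ≈ 1770 kN·m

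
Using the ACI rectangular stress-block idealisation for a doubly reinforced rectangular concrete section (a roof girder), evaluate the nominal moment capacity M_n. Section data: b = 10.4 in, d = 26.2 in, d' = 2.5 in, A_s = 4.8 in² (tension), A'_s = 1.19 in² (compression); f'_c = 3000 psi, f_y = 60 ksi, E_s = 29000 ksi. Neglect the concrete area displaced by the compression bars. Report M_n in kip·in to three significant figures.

M_n ≈ 6480 kip·in

Assume both steels yield.
a = (A_s − A'_s) f_y/(0.85 f'_c b) = (4.8 − 1.19) × 60/(0.85 × 3 × 10.4) = 8.167 in.
c = a/β₁ = 8.167/0.85 = 9.608 in; ε'_s = 0.003(c − d')/c = 0.0022 ≥ ε_y = 0.0021, so the compression steel yields.
M_n = (A_s − A'_s) f_y (d − a/2) + A'_s f_y (d − d') = 216.6 × (26.2 − 4.0835) + 71.4 × (26.2 − 2.5) = 4790.4 + 1692.2 = 6482.6 kip·in.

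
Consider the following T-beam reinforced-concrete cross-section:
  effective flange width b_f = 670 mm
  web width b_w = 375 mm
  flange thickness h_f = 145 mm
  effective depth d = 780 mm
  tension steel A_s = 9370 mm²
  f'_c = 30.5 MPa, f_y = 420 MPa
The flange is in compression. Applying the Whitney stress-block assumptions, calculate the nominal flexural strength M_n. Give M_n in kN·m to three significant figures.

Tension: T = A_s f_y = 9370 × 420 = 3935400 N.
Try a within the flange: a = T/(0.85 f'_c b_f) = 3935400/(0.85 × 30.5 × 670) = 226.57 mm.
a = 226.57 > h_f = 145 mm: the block extends into the web. Split into flange-overhang and web parts.
C_f = 0.85 f'_c (b_f − b_w) h_f = 0.85 × 30.5 × (670 − 375) × 145 = 1108942 N.
Remaining web compression depth: a_w = (T − C_f)/(0.85 f'_c b_w) = (3935400 − 1108942)/(0.85 × 30.5 × 375) = 290.73 mm.
M_n = C_f(d − h_f/2) + (T − C_f)(d − a_w/2) = 1108942 × (780 − 72.5) + 2826458 × (780 − 145.365) = 784.58 + 1793.77 = 2578.35 × 10⁶ N·mm.
M_n = 2578.35 kN·m.

M_n ≈ 2580 kN·m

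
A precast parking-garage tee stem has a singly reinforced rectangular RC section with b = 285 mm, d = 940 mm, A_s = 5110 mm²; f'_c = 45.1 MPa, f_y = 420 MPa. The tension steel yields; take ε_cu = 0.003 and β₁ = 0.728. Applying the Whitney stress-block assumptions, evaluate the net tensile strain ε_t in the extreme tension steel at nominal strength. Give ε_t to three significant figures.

ε_t ≈ 0.00745

a = A_s f_y/(0.85 f'_c b) = 196.44 mm.
β₁ = 0.728, so c = a/β₁ = 196.44/0.728 = 269.84 mm.
From the linear strain diagram with ε_cu = 0.003: ε_t = 0.003 (d − c)/c = 0.003 × (940 − 269.84)/269.84 = 0.00745.
Since ε_t ≥ 0.005, the section is tension-controlled.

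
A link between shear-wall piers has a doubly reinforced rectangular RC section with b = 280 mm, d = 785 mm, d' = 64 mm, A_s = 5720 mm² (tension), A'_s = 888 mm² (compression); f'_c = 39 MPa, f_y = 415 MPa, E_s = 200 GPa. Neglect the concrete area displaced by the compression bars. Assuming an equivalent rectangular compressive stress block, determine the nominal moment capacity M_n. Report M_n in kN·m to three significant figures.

M_n ≈ 1620 kN·m

Assume both tension and compression steel yield.
Net tension couple steel: A_s − A'_s = 4832 mm².
a = (A_s − A'_s) f_y / (0.85 f'_c b) = 2005280/(0.85 × 39 × 280) = 216.04 mm.
c = a/β₁ = 216.04/0.771 = 280.21 mm; ε'_s = 0.003(c − d')/c = 0.0023 ≥ f_y/E_s = 0.0021, so compression steel does yield.
M_n = (A_s − A'_s) f_y (d − a/2) + A'_s f_y (d − d') = [2005280 × (785 − 108.02) + 368520 × (785 − 64)] × 10⁻⁶ = 1357.53 + 265.70 = 1623.23 kN·m.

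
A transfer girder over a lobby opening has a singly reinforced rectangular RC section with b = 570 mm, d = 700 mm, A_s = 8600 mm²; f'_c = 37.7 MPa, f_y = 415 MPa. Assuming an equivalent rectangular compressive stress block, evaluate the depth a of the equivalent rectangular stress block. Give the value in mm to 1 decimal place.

a ≈ 195.4 mm

T = A_s f_y = 8600 × 415 = 3569000 N = 3569 kN.
Setting C = 0.85 f'_c a b equal to T: a = 3569000/(0.85 × 37.7 × 570) = 195.4 mm.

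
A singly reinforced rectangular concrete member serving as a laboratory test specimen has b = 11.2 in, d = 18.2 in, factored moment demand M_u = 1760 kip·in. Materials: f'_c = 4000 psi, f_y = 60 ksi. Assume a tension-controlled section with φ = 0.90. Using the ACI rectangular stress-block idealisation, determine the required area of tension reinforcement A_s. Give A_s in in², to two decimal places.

M_n = M_u/φ = 1760/0.90 = 1955.56 kip·in.
From M_n = 0.85 f'_c a b (d − a/2):
a = d − √(d² − 2M_n/(0.85 f'_c b)) = 18.2 − √(18.2² − 2 × 1955.56/(0.85 × 4 × 11.2)) = 3.083 in.
A_s = 0.85 f'_c a b / f_y = 0.85 × 4 × 3.083 × 11.2 / 60 = 1.957 in².

A_s ≈ 1.96 in²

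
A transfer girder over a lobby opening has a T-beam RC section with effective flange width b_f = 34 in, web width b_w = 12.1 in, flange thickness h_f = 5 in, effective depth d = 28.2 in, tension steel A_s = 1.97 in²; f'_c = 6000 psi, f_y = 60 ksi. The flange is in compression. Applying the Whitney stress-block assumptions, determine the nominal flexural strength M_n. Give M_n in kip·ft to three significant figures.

Tension: T = A_s f_y = 1.97 × 60 = 118.2 kips.
Try a within the flange: a = T/(0.85 f'_c b_f) = 118.2/(0.85 × 6 × 34) = 0.682 in.
Since a = 0.682 ≤ h_f = 5 in, the stress block lies entirely in the flange; analyse as a rectangular beam of width b_f.
M_n = T(d − a/2) = 118.2 × (28.2 − 0.341) = 3292.9 kip·in.
M_n = 3292.9/12 = 274.41 kip·ft.

M_n ≈ 274 kip·ft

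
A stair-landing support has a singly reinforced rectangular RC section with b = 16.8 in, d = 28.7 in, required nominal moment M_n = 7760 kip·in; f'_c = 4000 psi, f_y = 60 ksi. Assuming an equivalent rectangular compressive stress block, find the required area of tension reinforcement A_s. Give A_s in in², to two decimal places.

From M_n = 0.85 f'_c a b (d − a/2):
a = d − √(d² − 2M_n/(0.85 f'_c b)) = 28.7 − √(28.7² − 2 × 7760/(0.85 × 4 × 16.8)) = 5.206 in.
A_s = 0.85 f'_c a b / f_y = 0.85 × 4 × 5.206 × 16.8 / 60 = 4.956 in².

A_s ≈ 4.96 in²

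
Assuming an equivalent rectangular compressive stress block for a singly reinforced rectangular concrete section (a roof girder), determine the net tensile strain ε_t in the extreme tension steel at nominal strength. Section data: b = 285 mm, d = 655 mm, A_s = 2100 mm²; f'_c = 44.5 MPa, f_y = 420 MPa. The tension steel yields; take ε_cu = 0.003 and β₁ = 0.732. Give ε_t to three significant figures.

ε_t ≈ 0.0146

a = A_s f_y/(0.85 f'_c b) = 81.82 mm.
β₁ = 0.732, so c = a/β₁ = 81.82/0.732 = 111.78 mm.
From the linear strain diagram with ε_cu = 0.003: ε_t = 0.003 (d − c)/c = 0.003 × (655 − 111.78)/111.78 = 0.0146.
Since ε_t ≥ 0.005, the section is tension-controlled.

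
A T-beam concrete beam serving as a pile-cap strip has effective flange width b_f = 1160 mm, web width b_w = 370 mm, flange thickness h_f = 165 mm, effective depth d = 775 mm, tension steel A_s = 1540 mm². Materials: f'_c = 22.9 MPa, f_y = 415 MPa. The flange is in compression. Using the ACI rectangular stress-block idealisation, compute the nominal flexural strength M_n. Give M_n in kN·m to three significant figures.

M_n ≈ 486 kN·m

Tension: T = A_s f_y = 1540 × 415 = 639100 N.
Try a within the flange: a = T/(0.85 f'_c b_f) = 639100/(0.85 × 22.9 × 1160) = 28.30 mm.
Since a = 28.30 ≤ h_f = 165 mm, the stress block lies entirely in the flange; analyse as a rectangular beam of width b_f.
M_n = T(d − a/2) = 639100 × (775 − 14.15) = 486.26 × 10⁶ N·mm.
M_n = 486.26 kN·m.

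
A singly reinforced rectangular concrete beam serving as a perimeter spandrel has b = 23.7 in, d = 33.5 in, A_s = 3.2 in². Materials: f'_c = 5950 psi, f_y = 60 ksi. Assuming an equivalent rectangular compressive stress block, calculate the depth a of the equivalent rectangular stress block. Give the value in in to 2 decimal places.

T = A_s f_y = 3.2 × 60 = 192 kips.
a = T/(0.85 f'_c b) = 192/(0.85 × 5.95 × 23.7) = 1.60 in.

a ≈ 1.60 in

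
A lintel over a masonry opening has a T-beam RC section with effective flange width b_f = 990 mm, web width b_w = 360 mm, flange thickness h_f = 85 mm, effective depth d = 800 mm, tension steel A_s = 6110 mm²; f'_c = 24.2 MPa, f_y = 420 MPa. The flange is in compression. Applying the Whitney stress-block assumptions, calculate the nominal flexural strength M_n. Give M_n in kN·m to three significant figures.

Tension: T = A_s f_y = 6110 × 420 = 2566200 N.
Try a within the flange: a = T/(0.85 f'_c b_f) = 2566200/(0.85 × 24.2 × 990) = 126.01 mm.
a = 126.01 > h_f = 85 mm: the block extends into the web. Split into flange-overhang and web parts.
C_f = 0.85 f'_c (b_f − b_w) h_f = 0.85 × 24.2 × (990 − 360) × 85 = 1101524 N.
Remaining web compression depth: a_w = (T − C_f)/(0.85 f'_c b_w) = (2566200 − 1101524)/(0.85 × 24.2 × 360) = 197.79 mm.
M_n = C_f(d − h_f/2) + (T − C_f)(d − a_w/2) = 1101524 × (800 − 42.5) + 1464676 × (800 − 98.895) = 834.40 + 1026.89 = 1861.29 × 10⁶ N·mm.
M_n = 1861.29 kN·m.

M_n ≈ 1860 kN·m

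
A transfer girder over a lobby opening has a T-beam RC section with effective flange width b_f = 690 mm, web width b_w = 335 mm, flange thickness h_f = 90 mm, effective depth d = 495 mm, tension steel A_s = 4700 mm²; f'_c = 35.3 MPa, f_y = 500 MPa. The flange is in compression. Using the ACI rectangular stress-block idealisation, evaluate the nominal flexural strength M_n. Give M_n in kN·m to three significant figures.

M_n ≈ 1020 kN·m

Tension: T = A_s f_y = 4700 × 500 = 2350000 N.
Try a within the flange: a = T/(0.85 f'_c b_f) = 2350000/(0.85 × 35.3 × 690) = 113.51 mm.
a = 113.51 > h_f = 90 mm: the block extends into the web. Split into flange-overhang and web parts.
C_f = 0.85 f'_c (b_f − b_w) h_f = 0.85 × 35.3 × (690 − 335) × 90 = 958660 N.
Remaining web compression depth: a_w = (T − C_f)/(0.85 f'_c b_w) = (2350000 − 958660)/(0.85 × 35.3 × 335) = 138.42 mm.
M_n = C_f(d − h_f/2) + (T − C_f)(d − a_w/2) = 958660 × (495 − 45) + 1391340 × (495 − 69.21) = 431.40 + 592.42 = 1023.82 × 10⁶ N·mm.
M_n = 1023.82 kN·m.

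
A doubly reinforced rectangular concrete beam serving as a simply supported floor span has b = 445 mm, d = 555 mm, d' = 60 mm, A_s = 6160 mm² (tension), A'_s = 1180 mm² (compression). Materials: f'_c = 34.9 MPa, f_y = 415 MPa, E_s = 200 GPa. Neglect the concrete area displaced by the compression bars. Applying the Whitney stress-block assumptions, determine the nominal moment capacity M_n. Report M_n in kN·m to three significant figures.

Assume both tension and compression steel yield.
Net tension couple steel: A_s − A'_s = 4980 mm².
a = (A_s − A'_s) f_y / (0.85 f'_c b) = 2066700/(0.85 × 34.9 × 445) = 156.56 mm.
c = a/β₁ = 156.56/0.801 = 195.46 mm; ε'_s = 0.003(c − d')/c = 0.0021 ≥ f_y/E_s = 0.0021, so compression steel does yield.
M_n = (A_s − A'_s) f_y (d − a/2) + A'_s f_y (d − d') = [2066700 × (555 − 78.28) + 489700 × (555 − 60)] × 10⁻⁶ = 985.24 + 242.40 = 1227.64 kN·m.

M_n ≈ 1230 kN·m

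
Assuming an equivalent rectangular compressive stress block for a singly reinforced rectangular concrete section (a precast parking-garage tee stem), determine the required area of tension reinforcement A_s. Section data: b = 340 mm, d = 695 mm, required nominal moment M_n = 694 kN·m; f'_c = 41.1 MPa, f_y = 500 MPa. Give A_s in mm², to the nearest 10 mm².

With M_n = 0.85 f'_c a b (d − a/2), solve the quadratic for a:
a = d − √(d² − 2M_n/(0.85 f'_c b)) = 695 − √(695² − 2 × 694×10⁶/(0.85 × 41.1 × 340)) = 89.88 mm.
A_s = 0.85 f'_c a b / f_y = 0.85 × 41.1 × 89.88 × 340 / 500 = 2135.2 mm².

A_s ≈ 2140 mm²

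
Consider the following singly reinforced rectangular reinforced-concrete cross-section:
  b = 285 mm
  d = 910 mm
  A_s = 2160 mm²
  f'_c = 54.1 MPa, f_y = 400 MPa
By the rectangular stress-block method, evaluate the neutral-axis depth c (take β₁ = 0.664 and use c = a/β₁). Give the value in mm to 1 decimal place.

T = A_s f_y = 2160 × 400 = 864000 N = 864 kN.
Setting C = 0.85 f'_c a b equal to T: a = 864000/(0.85 × 54.1 × 285) = 65.925 mm.
With β₁ = 0.664, c = a/β₁ = 65.925/0.664 = 99.3 mm.

c ≈ 99.3 mm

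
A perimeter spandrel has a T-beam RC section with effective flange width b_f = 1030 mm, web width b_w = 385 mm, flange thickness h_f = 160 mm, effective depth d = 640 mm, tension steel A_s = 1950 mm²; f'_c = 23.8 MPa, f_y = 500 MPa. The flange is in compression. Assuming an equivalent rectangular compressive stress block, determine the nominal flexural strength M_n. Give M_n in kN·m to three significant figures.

M_n ≈ 601 kN·m

Tension: T = A_s f_y = 1950 × 500 = 975000 N.
Try a within the flange: a = T/(0.85 f'_c b_f) = 975000/(0.85 × 23.8 × 1030) = 46.79 mm.
Since a = 46.79 ≤ h_f = 160 mm, the stress block lies entirely in the flange; analyse as a rectangular beam of width b_f.
M_n = T(d − a/2) = 975000 × (640 − 23.395) = 601.19 × 10⁶ N·mm.
M_n = 601.19 kN·m.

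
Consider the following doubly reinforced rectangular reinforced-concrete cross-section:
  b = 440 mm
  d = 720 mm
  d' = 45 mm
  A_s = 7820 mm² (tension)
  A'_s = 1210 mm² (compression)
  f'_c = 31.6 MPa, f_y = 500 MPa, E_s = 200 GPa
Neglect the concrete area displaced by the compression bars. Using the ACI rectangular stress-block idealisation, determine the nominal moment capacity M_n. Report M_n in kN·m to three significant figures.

M_n ≈ 2330 kN·m

Assume both tension and compression steel yield.
Net tension couple steel: A_s − A'_s = 6610 mm².
a = (A_s − A'_s) f_y / (0.85 f'_c b) = 3305000/(0.85 × 31.6 × 440) = 279.65 mm.
c = a/β₁ = 279.65/0.824 = 339.38 mm; ε'_s = 0.003(c − d')/c = 0.0026 ≥ f_y/E_s = 0.0025, so compression steel does yield.
M_n = (A_s − A'_s) f_y (d − a/2) + A'_s f_y (d − d') = [3305000 × (720 − 139.825) + 605000 × (720 − 45)] × 10⁻⁶ = 1917.48 + 408.38 = 2325.86 kN·m.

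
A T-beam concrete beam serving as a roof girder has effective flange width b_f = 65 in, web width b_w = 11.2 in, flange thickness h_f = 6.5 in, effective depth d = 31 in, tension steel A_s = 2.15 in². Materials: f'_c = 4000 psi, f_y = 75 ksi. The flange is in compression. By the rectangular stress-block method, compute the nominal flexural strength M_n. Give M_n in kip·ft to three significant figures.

M_n ≈ 412 kip·ft

Tension: T = A_s f_y = 2.15 × 75 = 161.25 kips.
Try a within the flange: a = T/(0.85 f'_c b_f) = 161.25/(0.85 × 4 × 65) = 0.730 in.
Since a = 0.730 ≤ h_f = 6.5 in, the stress block lies entirely in the flange; analyse as a rectangular beam of width b_f.
M_n = T(d − a/2) = 161.25 × (31 − 0.365) = 4939.9 kip·in.
M_n = 4939.9/12 = 411.66 kip·ft.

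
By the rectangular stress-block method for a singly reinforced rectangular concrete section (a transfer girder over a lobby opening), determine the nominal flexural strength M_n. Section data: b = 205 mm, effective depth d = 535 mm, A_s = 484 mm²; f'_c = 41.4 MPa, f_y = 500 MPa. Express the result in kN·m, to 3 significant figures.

M_n ≈ 125 kN·m

T = A_s f_y = 484 × 500 = 242000 N = 242 kN.
From C = T: a = T/(0.85 f'_c b) = 242000/(0.85 × 41.4 × 205) = 33.55 mm.
M_n = T(d − a/2) = 242 kN × (535 − 16.775) mm = 125.41 kN·m.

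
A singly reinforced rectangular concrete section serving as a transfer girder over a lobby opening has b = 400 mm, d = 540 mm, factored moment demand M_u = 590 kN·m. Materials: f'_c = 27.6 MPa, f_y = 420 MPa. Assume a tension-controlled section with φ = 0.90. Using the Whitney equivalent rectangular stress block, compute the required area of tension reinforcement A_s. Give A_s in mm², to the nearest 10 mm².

A_s ≈ 3360 mm²

M_n = M_u/φ = 590/0.90 = 655.556 kN·m.
With M_n = 0.85 f'_c a b (d − a/2), solve the quadratic for a:
a = d − √(d² − 2M_n/(0.85 f'_c b)) = 540 − √(540² − 2 × 655.556×10⁶/(0.85 × 27.6 × 400)) = 150.28 mm.
A_s = 0.85 f'_c a b / f_y = 0.85 × 27.6 × 150.28 × 400 / 420 = 3357.7 mm².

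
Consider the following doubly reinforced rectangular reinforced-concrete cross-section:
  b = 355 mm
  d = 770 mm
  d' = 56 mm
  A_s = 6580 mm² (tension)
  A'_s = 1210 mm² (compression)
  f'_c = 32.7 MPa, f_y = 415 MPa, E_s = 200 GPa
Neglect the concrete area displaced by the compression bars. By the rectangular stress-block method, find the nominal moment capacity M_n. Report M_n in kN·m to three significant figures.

Assume both tension and compression steel yield.
Net tension couple steel: A_s − A'_s = 5370 mm².
a = (A_s − A'_s) f_y / (0.85 f'_c b) = 2228550/(0.85 × 32.7 × 355) = 225.85 mm.
c = a/β₁ = 225.85/0.816 = 276.78 mm; ε'_s = 0.003(c − d')/c = 0.0024 ≥ f_y/E_s = 0.0021, so compression steel does yield.
M_n = (A_s − A'_s) f_y (d − a/2) + A'_s f_y (d − d') = [2228550 × (770 − 112.925) + 502150 × (770 − 56)] × 10⁻⁶ = 1464.32 + 358.54 = 1822.86 kN·m.

M_n ≈ 1820 kN·m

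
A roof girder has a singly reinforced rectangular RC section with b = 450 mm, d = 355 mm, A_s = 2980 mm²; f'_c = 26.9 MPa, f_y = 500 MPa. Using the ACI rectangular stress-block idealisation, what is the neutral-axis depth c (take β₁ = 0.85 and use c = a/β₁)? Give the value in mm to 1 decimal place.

T = A_s f_y = 2980 × 500 = 1490000 N = 1490 kN.
Setting C = 0.85 f'_c a b equal to T: a = 1490000/(0.85 × 26.9 × 450) = 144.811 mm.
With β₁ = 0.85, c = a/β₁ = 144.811/0.85 = 170.4 mm.

c ≈ 170.4 mm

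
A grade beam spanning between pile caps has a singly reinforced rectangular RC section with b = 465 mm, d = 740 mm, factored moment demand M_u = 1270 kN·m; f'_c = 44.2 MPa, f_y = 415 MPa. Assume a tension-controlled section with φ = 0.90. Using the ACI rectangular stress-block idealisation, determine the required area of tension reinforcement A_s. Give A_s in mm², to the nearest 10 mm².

M_n = M_u/φ = 1270/0.90 = 1411.11 kN·m.
With M_n = 0.85 f'_c a b (d − a/2), solve the quadratic for a:
a = d − √(d² − 2M_n/(0.85 f'_c b)) = 740 − √(740² − 2 × 1411.11×10⁶/(0.85 × 44.2 × 465)) = 118.67 mm.
A_s = 0.85 f'_c a b / f_y = 0.85 × 44.2 × 118.67 × 465 / 415 = 4995.6 mm².

A_s ≈ 5000 mm²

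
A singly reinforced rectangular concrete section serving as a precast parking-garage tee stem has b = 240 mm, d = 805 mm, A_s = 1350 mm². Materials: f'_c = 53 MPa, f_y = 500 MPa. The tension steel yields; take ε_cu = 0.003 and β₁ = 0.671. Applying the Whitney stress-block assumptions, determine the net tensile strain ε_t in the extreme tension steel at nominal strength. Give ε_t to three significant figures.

ε_t ≈ 0.0230

a = A_s f_y/(0.85 f'_c b) = 62.43 mm.
β₁ = 0.671, so c = a/β₁ = 62.43/0.671 = 93.04 mm.
From the linear strain diagram with ε_cu = 0.003: ε_t = 0.003 (d − c)/c = 0.003 × (805 − 93.04)/93.04 = 0.0230.
Since ε_t ≥ 0.005, the section is tension-controlled.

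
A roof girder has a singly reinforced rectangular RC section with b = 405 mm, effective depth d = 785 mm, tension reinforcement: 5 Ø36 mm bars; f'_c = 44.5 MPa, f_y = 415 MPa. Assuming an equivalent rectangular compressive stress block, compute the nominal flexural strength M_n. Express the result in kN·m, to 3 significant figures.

M_n ≈ 1510 kN·m

A_s = 5 × 1018 = 5090 mm².
T = A_s f_y = 5090 × 415 = 2112350 N = 2112.35 kN.
From C = T: a = T/(0.85 f'_c b) = 2112350/(0.85 × 44.5 × 405) = 137.89 mm.
M_n = T(d − a/2) = 2112.35 kN × (785 − 68.945) mm = 1512.56 kN·m.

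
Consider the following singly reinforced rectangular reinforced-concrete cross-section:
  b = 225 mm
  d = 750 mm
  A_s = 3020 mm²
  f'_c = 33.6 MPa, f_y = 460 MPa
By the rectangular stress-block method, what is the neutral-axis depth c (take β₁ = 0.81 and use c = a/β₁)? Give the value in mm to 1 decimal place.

c ≈ 266.9 mm

T = A_s f_y = 3020 × 460 = 1389200 N = 1389.2 kN.
Setting C = 0.85 f'_c a b equal to T: a = 1389200/(0.85 × 33.6 × 225) = 216.184 mm.
With β₁ = 0.81, c = a/β₁ = 216.184/0.81 = 266.9 mm.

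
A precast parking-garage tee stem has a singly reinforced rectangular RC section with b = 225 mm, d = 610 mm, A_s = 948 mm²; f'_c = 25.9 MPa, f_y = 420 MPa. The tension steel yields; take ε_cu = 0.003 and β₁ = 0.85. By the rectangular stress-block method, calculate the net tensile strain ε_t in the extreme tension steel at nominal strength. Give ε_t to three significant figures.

a = A_s f_y/(0.85 f'_c b) = 80.38 mm.
β₁ = 0.85, so c = a/β₁ = 80.38/0.85 = 94.56 mm.
From the linear strain diagram with ε_cu = 0.003: ε_t = 0.003 (d − c)/c = 0.003 × (610 − 94.56)/94.56 = 0.0164.
Since ε_t ≥ 0.005, the section is tension-controlled.

ε_t ≈ 0.0164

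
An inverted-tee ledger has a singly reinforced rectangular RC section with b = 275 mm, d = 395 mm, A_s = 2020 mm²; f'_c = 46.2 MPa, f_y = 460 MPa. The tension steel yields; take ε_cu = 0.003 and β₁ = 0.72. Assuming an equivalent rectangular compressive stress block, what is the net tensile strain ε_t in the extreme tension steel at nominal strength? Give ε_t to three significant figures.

ε_t ≈ 0.00692

a = A_s f_y/(0.85 f'_c b) = 86.04 mm.
β₁ = 0.72, so c = a/β₁ = 86.04/0.72 = 119.50 mm.
From the linear strain diagram with ε_cu = 0.003: ε_t = 0.003 (d − c)/c = 0.003 × (395 − 119.50)/119.50 = 0.00692.
Since ε_t ≥ 0.005, the section is tension-controlled.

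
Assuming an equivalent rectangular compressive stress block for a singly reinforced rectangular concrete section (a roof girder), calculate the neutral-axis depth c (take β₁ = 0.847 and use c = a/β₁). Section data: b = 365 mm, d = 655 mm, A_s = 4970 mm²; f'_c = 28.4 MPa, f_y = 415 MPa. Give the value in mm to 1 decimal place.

c ≈ 276.4 mm

T = A_s f_y = 4970 × 415 = 2062550 N = 2062.55 kN.
Setting C = 0.85 f'_c a b equal to T: a = 2062550/(0.85 × 28.4 × 365) = 234.085 mm.
With β₁ = 0.847, c = a/β₁ = 234.085/0.847 = 276.4 mm.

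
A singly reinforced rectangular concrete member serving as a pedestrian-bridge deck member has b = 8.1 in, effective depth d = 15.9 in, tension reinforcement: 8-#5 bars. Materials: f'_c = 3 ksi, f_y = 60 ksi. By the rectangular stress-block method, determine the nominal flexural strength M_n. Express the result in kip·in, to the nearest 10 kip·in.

A_s = 8 × 0.31 = 2.48 in².
T = A_s f_y = 2.48 × 60 = 148.8 kips.
a = T/(0.85 f'_c b) = 148.8/(0.85 × 3 × 8.1) = 7.204 in.
M_n = T(d − a/2) = 148.8 × (15.9 − 3.602) = 1829.9 kip·in.

M_n ≈ 1830 kip·in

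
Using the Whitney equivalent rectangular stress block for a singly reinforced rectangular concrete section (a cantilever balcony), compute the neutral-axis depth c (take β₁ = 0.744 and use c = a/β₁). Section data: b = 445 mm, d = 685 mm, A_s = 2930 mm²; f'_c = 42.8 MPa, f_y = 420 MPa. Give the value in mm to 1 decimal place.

T = A_s f_y = 2930 × 420 = 1230600 N = 1230.6 kN.
Setting C = 0.85 f'_c a b equal to T: a = 1230600/(0.85 × 42.8 × 445) = 76.014 mm.
With β₁ = 0.744, c = a/β₁ = 76.014/0.744 = 102.2 mm.

c ≈ 102.2 mm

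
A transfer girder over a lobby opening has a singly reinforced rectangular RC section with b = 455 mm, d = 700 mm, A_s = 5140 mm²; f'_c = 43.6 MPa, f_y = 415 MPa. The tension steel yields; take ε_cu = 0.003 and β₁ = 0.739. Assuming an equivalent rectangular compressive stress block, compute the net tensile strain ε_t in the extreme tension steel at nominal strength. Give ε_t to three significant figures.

a = A_s f_y/(0.85 f'_c b) = 126.50 mm.
β₁ = 0.739, so c = a/β₁ = 126.50/0.739 = 171.18 mm.
From the linear strain diagram with ε_cu = 0.003: ε_t = 0.003 (d − c)/c = 0.003 × (700 − 171.18)/171.18 = 0.00927.
Since ε_t ≥ 0.005, the section is tension-controlled.

ε_t ≈ 0.00927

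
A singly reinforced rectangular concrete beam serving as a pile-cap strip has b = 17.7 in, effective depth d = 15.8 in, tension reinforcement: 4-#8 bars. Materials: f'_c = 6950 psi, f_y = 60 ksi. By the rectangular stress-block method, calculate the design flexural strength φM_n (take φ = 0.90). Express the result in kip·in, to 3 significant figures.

A_s = 4 × 0.79 = 3.16 in².
T = A_s f_y = 3.16 × 60 = 189.6 kips.
a = T/(0.85 f'_c b) = 189.6/(0.85 × 6.95 × 17.7) = 1.813 in.
M_n = T(d − a/2) = 189.6 × (15.8 − 0.9065) = 2823.8 kip·in.
φM_n = 0.90 × 2823.8 = 2541.4 kip·in.

φM_n ≈ 2540 kip·in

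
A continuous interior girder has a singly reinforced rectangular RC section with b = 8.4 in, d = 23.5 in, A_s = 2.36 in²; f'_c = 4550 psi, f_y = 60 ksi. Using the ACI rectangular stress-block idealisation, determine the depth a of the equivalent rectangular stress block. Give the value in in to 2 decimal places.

a ≈ 4.36 in

T = A_s f_y = 2.36 × 60 = 141.6 kips.
a = T/(0.85 f'_c b) = 141.6/(0.85 × 4.55 × 8.4) = 4.36 in.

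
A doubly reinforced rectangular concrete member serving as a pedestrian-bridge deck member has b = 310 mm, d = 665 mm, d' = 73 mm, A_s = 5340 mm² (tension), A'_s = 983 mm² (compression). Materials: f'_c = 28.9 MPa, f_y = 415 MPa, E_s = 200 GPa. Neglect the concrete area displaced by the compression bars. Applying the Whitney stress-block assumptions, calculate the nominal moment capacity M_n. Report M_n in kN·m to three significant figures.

Assume both tension and compression steel yield.
Net tension couple steel: A_s − A'_s = 4357 mm².
a = (A_s − A'_s) f_y / (0.85 f'_c b) = 1808155/(0.85 × 28.9 × 310) = 237.44 mm.
c = a/β₁ = 237.44/0.844 = 281.33 mm; ε'_s = 0.003(c − d')/c = 0.0022 ≥ f_y/E_s = 0.0021, so compression steel does yield.
M_n = (A_s − A'_s) f_y (d − a/2) + A'_s f_y (d − d') = [1808155 × (665 − 118.72) + 407945 × (665 − 73)] × 10⁻⁶ = 987.76 + 241.50 = 1229.26 kN·m.

M_n ≈ 1230 kN·m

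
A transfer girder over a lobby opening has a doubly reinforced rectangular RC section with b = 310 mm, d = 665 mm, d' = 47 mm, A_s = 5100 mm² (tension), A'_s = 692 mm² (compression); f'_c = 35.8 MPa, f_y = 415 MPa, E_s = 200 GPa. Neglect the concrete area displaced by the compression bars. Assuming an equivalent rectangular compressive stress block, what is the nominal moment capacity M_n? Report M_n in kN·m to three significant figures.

M_n ≈ 1220 kN·m

Assume both tension and compression steel yield.
Net tension couple steel: A_s − A'_s = 4408 mm².
a = (A_s − A'_s) f_y / (0.85 f'_c b) = 1829320/(0.85 × 35.8 × 310) = 193.92 mm.
c = a/β₁ = 193.92/0.794 = 244.23 mm; ε'_s = 0.003(c − d')/c = 0.0024 ≥ f_y/E_s = 0.0021, so compression steel does yield.
M_n = (A_s − A'_s) f_y (d − a/2) + A'_s f_y (d − d') = [1829320 × (665 − 96.96) + 287180 × (665 − 47)] × 10⁻⁶ = 1039.13 + 177.48 = 1216.61 kN·m.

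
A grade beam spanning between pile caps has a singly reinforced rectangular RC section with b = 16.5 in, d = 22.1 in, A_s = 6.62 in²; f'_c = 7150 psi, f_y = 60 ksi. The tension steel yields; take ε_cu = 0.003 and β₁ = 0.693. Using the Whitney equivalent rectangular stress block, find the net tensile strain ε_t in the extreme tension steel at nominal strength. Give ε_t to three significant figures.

a = A_s f_y/(0.85 f'_c b) = 3.961 in.
β₁ = 0.693, so c = a/β₁ = 3.961/0.693 = 5.716 in.
From the linear strain diagram with ε_cu = 0.003: ε_t = 0.003 (d − c)/c = 0.003 × (22.1 − 5.716)/5.716 = 0.00860.
Since ε_t ≥ 0.005, the section is tension-controlled.

ε_t ≈ 0.00860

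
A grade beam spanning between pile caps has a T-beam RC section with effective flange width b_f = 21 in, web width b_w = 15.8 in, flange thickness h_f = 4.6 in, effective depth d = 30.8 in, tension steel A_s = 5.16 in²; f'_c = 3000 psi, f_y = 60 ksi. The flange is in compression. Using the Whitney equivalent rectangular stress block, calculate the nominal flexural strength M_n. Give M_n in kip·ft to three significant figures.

M_n ≈ 719 kip·ft

Tension: T = A_s f_y = 5.16 × 60 = 309.6 kips.
Try a within the flange: a = T/(0.85 f'_c b_f) = 309.6/(0.85 × 3 × 21) = 5.782 in.
a = 5.782 > h_f = 4.6 in: the block extends into the web. Split into flange-overhang and web parts.
C_f = 0.85 f'_c (b_f − b_w) h_f = 0.85 × 3 × (21 − 15.8) × 4.6 = 61.0 kips.
Remaining web compression depth: a_w = (T − C_f)/(0.85 f'_c b_w) = (309.6 − 61.0)/(0.85 × 3 × 15.8) = 6.170 in.
M_n = C_f(d − h_f/2) + (T − C_f)(d − a_w/2) = 61.0 × (30.8 − 2.3) + 248.6 × (30.8 − 3.085) = 1738.5 + 6889.9 = 8628.4 kip·in.
M_n = 8628.4/12 = 719.03 kip·ft.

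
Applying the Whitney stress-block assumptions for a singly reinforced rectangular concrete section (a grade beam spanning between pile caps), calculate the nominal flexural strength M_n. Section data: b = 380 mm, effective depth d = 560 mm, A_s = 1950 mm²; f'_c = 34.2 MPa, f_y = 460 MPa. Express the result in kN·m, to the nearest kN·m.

M_n ≈ 466 kN·m

T = A_s f_y = 1950 × 460 = 897000 N = 897 kN.
From C = T: a = T/(0.85 f'_c b) = 897000/(0.85 × 34.2 × 380) = 81.20 mm.
M_n = T(d − a/2) = 897 kN × (560 − 40.6) mm = 465.90 kN·m.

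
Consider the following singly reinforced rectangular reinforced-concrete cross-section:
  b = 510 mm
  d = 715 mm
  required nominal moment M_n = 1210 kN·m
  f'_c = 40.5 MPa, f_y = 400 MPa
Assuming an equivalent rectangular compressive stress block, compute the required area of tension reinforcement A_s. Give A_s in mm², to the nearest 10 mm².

With M_n = 0.85 f'_c a b (d − a/2), solve the quadratic for a:
a = d − √(d² − 2M_n/(0.85 f'_c b)) = 715 − √(715² − 2 × 1210×10⁶/(0.85 × 40.5 × 510)) = 103.95 mm.
A_s = 0.85 f'_c a b / f_y = 0.85 × 40.5 × 103.95 × 510 / 400 = 4562.6 mm².

A_s ≈ 4560 mm²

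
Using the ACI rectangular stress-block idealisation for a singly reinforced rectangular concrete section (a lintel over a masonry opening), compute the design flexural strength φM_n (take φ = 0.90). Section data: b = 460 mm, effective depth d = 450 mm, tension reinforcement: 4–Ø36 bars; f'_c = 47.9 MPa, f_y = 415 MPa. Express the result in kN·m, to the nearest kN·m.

φM_n ≈ 616 kN·m

A_s = 4 × 1018 = 4072 mm².
T = A_s f_y = 4072 × 415 = 1689880 N = 1689.88 kN.
From C = T: a = T/(0.85 f'_c b) = 1689880/(0.85 × 47.9 × 460) = 90.23 mm.
M_n = T(d − a/2) = 1689.88 kN × (450 − 45.115) mm = 684.21 kN·m.
φM_n = 0.90 × 684.21 = 615.79 kN·m.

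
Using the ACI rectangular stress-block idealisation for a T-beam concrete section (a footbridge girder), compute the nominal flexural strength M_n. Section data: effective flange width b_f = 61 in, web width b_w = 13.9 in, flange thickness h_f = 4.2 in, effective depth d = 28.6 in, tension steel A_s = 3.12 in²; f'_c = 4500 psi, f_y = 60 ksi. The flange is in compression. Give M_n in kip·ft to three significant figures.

Tension: T = A_s f_y = 3.12 × 60 = 187.2 kips.
Try a within the flange: a = T/(0.85 f'_c b_f) = 187.2/(0.85 × 4.5 × 61) = 0.802 in.
Since a = 0.802 ≤ h_f = 4.2 in, the stress block lies entirely in the flange; analyse as a rectangular beam of width b_f.
M_n = T(d − a/2) = 187.2 × (28.6 − 0.401) = 5278.9 kip·in.
M_n = 5278.9/12 = 439.91 kip·ft.

M_n ≈ 440 kip·ft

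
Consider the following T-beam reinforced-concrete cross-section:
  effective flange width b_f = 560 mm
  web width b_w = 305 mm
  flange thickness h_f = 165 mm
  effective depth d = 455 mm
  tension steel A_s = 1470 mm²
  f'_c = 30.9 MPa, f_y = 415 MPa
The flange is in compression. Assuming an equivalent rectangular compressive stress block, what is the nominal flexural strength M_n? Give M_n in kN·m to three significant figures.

Tension: T = A_s f_y = 1470 × 415 = 610050 N.
Try a within the flange: a = T/(0.85 f'_c b_f) = 610050/(0.85 × 30.9 × 560) = 41.48 mm.
Since a = 41.48 ≤ h_f = 165 mm, the stress block lies entirely in the flange; analyse as a rectangular beam of width b_f.
M_n = T(d − a/2) = 610050 × (455 − 20.74) = 264.92 × 10⁶ N·mm.
M_n = 264.92 kN·m.

M_n ≈ 265 kN·m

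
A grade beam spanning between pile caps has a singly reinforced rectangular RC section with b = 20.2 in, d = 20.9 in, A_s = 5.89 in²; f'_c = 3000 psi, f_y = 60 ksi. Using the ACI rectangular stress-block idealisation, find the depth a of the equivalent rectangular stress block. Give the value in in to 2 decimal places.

a ≈ 6.86 in

T = A_s f_y = 5.89 × 60 = 353.4 kips.
a = T/(0.85 f'_c b) = 353.4/(0.85 × 3 × 20.2) = 6.86 in.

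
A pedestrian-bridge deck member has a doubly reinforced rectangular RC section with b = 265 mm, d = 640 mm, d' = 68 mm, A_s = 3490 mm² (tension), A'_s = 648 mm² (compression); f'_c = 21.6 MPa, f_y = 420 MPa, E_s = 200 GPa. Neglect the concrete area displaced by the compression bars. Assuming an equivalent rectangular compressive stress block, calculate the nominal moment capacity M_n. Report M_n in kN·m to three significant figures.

M_n ≈ 773 kN·m

Assume both tension and compression steel yield.
Net tension couple steel: A_s − A'_s = 2842 mm².
a = (A_s − A'_s) f_y / (0.85 f'_c b) = 1193640/(0.85 × 21.6 × 265) = 245.33 mm.
c = a/β₁ = 245.33/0.85 = 288.62 mm; ε'_s = 0.003(c − d')/c = 0.0023 ≥ f_y/E_s = 0.0021, so compression steel does yield.
M_n = (A_s − A'_s) f_y (d − a/2) + A'_s f_y (d − d') = [1193640 × (640 − 122.665) + 272160 × (640 − 68)] × 10⁻⁶ = 617.51 + 155.68 = 773.19 kN·m.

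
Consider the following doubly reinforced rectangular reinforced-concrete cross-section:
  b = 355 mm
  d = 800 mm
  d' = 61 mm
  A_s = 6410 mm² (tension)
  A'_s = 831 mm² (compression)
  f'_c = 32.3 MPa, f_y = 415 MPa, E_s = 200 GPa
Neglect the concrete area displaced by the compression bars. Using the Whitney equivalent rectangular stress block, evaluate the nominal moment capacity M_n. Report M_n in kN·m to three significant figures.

Assume both tension and compression steel yield.
Net tension couple steel: A_s − A'_s = 5579 mm².
a = (A_s − A'_s) f_y / (0.85 f'_c b) = 2315285/(0.85 × 32.3 × 355) = 237.55 mm.
c = a/β₁ = 237.55/0.819 = 290.05 mm; ε'_s = 0.003(c − d')/c = 0.0024 ≥ f_y/E_s = 0.0021, so compression steel does yield.
M_n = (A_s − A'_s) f_y (d − a/2) + A'_s f_y (d − d') = [2315285 × (800 − 118.775) + 344865 × (800 − 61)] × 10⁻⁶ = 1577.23 + 254.86 = 1832.09 kN·m.

M_n ≈ 1830 kN·m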